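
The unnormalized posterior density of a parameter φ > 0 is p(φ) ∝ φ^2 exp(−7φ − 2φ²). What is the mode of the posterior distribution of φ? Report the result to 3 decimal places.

φ̂_MAP = 0.250

ℓ'(φ) = 2/φ − 7 − 4φ. Setting this to zero and multiplying by φ: 4φ² + 7φ − 2 = 0.
φ = (−7 + √(7² + 4·4·2)) / (2·4) = (−7 + √81) / 8 = (−7 + 9)/8 = 1/4.
ℓ''(φ) = −2/φ² − 4 < 0, confirming a maximum.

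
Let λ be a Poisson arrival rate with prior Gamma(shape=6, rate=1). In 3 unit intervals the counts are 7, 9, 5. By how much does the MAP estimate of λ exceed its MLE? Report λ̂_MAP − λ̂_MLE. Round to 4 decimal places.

Σxᵢ = 21. Posterior is Gamma(27, 4); MAP = (27−1)/4 = 26/4 ≈ 6.50000.
MLE = x̄ = 21/3 ≈ 7.00000.
Difference = 26/4 − 21/3 = -1/2 ≈ -0.5000.

MAP − MLE = -0.5000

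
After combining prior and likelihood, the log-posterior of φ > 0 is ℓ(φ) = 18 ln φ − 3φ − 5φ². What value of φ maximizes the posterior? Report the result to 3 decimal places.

ℓ'(φ) = 18/φ − 3 − 10φ. Setting this to zero and multiplying by φ: 10φ² + 3φ − 18 = 0.
φ = (−3 + √(3² + 4·10·18)) / (2·10) = (−3 + √729) / 20 = (−3 + 27)/20 = 6/5.
ℓ''(φ) = −18/φ² − 10 < 0, confirming a maximum.

φ̂_MAP = 1.200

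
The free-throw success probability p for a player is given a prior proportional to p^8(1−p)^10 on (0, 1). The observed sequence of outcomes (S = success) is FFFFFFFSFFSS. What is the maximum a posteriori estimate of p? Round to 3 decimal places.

The prior density ∝ p^8(1−p)^10 is the kernel of Beta(9, 11).
Data: 3 successes in 12 trials (from the sequence). The binomial likelihood contributes p^3(1−p)^9, so the posterior is Beta(9+3, 11+9) = Beta(12, 20).
For Beta(a, b) with a, b > 1 the mode is (a−1)/(a+b−2) = 11/30 ≈ 0.367.

p̂_MAP = 0.367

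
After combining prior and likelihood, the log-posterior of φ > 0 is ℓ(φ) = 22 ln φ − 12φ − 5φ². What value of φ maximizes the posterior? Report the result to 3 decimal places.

φ̂_MAP = 1.000

ℓ'(φ) = 22/φ − 12 − 10φ. Setting this to zero and multiplying by φ: 10φ² + 12φ − 22 = 0.
φ = (−12 + √(12² + 4·10·22)) / (2·10) = (−12 + √1024) / 20 = (−12 + 32)/20 = 1.
ℓ''(φ) = −22/φ² − 10 < 0, confirming a maximum.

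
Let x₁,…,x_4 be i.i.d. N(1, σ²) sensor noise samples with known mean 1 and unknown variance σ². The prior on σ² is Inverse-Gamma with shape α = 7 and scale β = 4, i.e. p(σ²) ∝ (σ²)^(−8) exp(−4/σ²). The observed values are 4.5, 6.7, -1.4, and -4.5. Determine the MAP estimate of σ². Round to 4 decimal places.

Sum of squared deviations about the known mean: SS = (4.5−1)² + (6.7−1)² + (-1.4−1)² + (-4.5−1)² = 80.75.
The Normal likelihood contributes (σ²)^(−n/2) exp(−SS/(2σ²)), so the posterior is Inverse-Gamma(α + n/2, β + SS/2) = Inverse-Gamma(9, 44.375).
The mode of Inverse-Gamma(a, b) is b/(a+1) = 44.375/10 ≈ 4.4375.

σ̂²_MAP = 4.4375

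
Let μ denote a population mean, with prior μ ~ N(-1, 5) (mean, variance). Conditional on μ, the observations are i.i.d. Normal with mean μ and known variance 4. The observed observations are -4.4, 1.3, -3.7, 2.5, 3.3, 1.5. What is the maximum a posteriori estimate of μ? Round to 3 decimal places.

n = 6; x̄ = ((-4.4) + 1.3 + (-3.7) + 2.5 + 3.3 + 1.5)/6 = 0.5/6 = 1/12 ≈ 0.0833.
For a Normal prior and Normal likelihood with known variance, the posterior is Normal; its mode equals its mean, the precision-weighted average.
Prior precision 1/σ₀² = 1/5 = 0.2; data precision n/σ² = 6/4 = 1.5.
μ̂ = (0.2·(-1) + 1.5·(1/12)) / (0.2 + 1.5) = (-0.075)/1.7 = -3/68 ≈ -0.044.

μ̂_MAP = -0.044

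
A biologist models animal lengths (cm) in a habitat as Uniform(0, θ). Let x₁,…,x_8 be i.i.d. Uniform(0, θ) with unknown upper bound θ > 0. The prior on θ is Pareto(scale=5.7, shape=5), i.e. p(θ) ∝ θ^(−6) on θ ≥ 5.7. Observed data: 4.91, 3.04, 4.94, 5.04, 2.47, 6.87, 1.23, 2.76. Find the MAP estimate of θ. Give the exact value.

The Uniform(0, θ) likelihood is θ^(−n) for θ ≥ max(xᵢ), zero otherwise. Here max(xᵢ) = 6.87.
Posterior ∝ θ^(−6) · θ^(−8) = θ^(−14) on θ ≥ max(5.7, 6.87) = 6.87.
This density is strictly decreasing in θ, so the posterior mode lies at the lower boundary of the support.

θ̂_MAP = 6.87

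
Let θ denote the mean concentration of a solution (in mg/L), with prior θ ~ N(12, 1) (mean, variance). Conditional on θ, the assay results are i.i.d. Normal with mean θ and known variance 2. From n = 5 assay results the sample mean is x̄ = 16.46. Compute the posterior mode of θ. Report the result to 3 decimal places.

n = 5, x̄ = 16.46.
For a Normal prior and Normal likelihood with known variance, the posterior is Normal; its mode equals its mean, the precision-weighted average.
Prior precision 1/σ₀² = 1/1 = 1; data precision n/σ² = 5/2 = 2.5.
θ̂ = (1·12 + 2.5·16.46) / (1 + 2.5) = 53.15/3.5 = 1063/70 ≈ 15.186.

θ̂_MAP = 15.186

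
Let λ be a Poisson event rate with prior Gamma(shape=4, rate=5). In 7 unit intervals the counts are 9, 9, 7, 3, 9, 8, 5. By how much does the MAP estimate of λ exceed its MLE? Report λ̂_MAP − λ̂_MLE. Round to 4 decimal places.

Σxᵢ = 50. Posterior is Gamma(54, 12); MAP = (54−1)/12 = 53/12 ≈ 4.41667.
MLE = x̄ = 50/7 ≈ 7.14286.
Difference = 53/12 − 50/7 = -229/84 ≈ -2.7262.

MAP − MLE = -2.7262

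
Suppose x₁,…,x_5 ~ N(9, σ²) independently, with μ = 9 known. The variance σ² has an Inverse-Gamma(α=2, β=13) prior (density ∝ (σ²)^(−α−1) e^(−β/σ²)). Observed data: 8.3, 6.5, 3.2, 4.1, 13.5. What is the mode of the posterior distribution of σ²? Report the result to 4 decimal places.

σ̂²_MAP = 10.0582

Sum of squared deviations about the known mean: SS = (8.3−9)² + (6.5−9)² + (3.2−9)² + (4.1−9)² + (13.5−9)² = 84.64.
The Normal likelihood contributes (σ²)^(−n/2) exp(−SS/(2σ²)), so the posterior is Inverse-Gamma(α + n/2, β + SS/2) = Inverse-Gamma(4.5, 55.32).
The mode of Inverse-Gamma(a, b) is b/(a+1) = 55.32/5.5 ≈ 10.0582.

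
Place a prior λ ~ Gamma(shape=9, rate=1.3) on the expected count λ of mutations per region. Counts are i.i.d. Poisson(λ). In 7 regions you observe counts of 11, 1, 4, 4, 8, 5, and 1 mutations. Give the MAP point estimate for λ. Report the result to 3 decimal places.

Σxᵢ = 11+1+4+4+8+5+1 = 34, with n = 7.
Posterior ∝ λ^8e^(−1.3λ) · λ^34e^(−7λ) = λ^42e^(−8.3λ), i.e. Gamma(shape=43, rate=8.3).
The mode of a Gamma(a, b) with a ≥ 1 (shape–rate) is (a−1)/b = 42/8.3 ≈ 5.060.

λ̂_MAP = 5.060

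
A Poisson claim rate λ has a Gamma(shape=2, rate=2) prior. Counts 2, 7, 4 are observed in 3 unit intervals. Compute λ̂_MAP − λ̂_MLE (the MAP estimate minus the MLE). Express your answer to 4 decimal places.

MAP − MLE = -1.5333

Σxᵢ = 13. Posterior is Gamma(15, 5); MAP = (15−1)/5 = 14/5 ≈ 2.80000.
MLE = x̄ = 13/3 ≈ 4.33333.
Difference = 14/5 − 13/3 = -23/15 ≈ -1.5333.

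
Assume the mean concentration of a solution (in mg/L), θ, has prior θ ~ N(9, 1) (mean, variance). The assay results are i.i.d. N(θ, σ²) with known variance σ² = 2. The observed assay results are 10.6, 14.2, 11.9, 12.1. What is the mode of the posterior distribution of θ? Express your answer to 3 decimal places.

θ̂_MAP = 11.133

n = 4; x̄ = (10.6 + 14.2 + 11.9 + 12.1)/4 = 48.8/4 = 12.2.
For a Normal prior and Normal likelihood with known variance, the posterior is Normal; its mode equals its mean, the precision-weighted average.
Prior precision 1/σ₀² = 1/1 = 1; data precision n/σ² = 4/2 = 2.
θ̂ = (1·9 + 2·12.2) / (1 + 2) = 33.4/3 = 167/15 ≈ 11.133.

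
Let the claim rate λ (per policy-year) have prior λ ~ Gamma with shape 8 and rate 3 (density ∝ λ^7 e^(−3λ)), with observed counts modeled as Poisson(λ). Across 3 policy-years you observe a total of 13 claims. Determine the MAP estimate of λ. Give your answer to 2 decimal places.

Σxᵢ = 13, n = 3.
Posterior ∝ λ^7e^(−3λ) · λ^13e^(−3λ) = λ^20e^(−6λ), i.e. Gamma(shape=21, rate=6).
The mode of a Gamma(a, b) with a ≥ 1 (shape–rate) is (a−1)/b = 20/6 ≈ 3.33.

λ̂_MAP = 3.33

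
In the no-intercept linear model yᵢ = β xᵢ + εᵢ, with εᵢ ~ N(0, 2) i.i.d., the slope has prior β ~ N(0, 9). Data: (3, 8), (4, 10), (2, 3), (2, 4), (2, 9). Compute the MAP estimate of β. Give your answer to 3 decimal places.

β̂_MAP = 2.579

log p(β | y) = −Σ(yᵢ − βxᵢ)²/(2·2) − β²/(2·9) + const.
Setting the derivative to zero: Σxᵢ(yᵢ − βxᵢ)/2 − β/9 = 0, so β = Σxᵢyᵢ / (Σxᵢ² + σ²/τ²).
Σxᵢyᵢ = 3·8 + 4·10 + 2·3 + 2·4 + 2·9 = 96; Σxᵢ² = 37; σ²/τ² = 2/9.
β̂_MAP = 96 / (37 + 2/9) = 96/(335/9) = 864/335 ≈ 2.579.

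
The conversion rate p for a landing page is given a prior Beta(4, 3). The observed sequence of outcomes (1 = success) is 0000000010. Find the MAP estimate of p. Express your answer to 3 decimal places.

Prior: Beta(4, 3).
Data: 1 success in 10 trials (from the sequence). The binomial likelihood contributes p(1−p)^9, so the posterior is Beta(4+1, 3+9) = Beta(5, 12).
For Beta(a, b) with a, b > 1 the mode is (a−1)/(a+b−2) = 4/15 ≈ 0.267.

p̂_MAP = 0.267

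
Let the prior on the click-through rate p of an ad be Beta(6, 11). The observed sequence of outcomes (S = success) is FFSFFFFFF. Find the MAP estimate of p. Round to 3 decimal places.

p̂_MAP = 0.250

Prior: Beta(6, 11).
Data: 1 success in 9 trials (from the sequence). The binomial likelihood contributes p(1−p)^8, so the posterior is Beta(6+1, 11+8) = Beta(7, 19).
For Beta(a, b) with a, b > 1 the mode is (a−1)/(a+b−2) = 6/24 ≈ 0.250.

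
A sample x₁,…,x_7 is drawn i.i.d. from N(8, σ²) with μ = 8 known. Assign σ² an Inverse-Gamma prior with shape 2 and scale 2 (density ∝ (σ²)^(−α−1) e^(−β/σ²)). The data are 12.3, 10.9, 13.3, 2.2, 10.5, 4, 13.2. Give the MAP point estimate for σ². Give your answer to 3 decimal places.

σ̂²_MAP = 10.917

Sum of squared deviations about the known mean: SS = (12.3−8)² + (10.9−8)² + (13.3−8)² + (2.2−8)² + (10.5−8)² + (4−8)² + (13.2−8)² = 137.92.
The Normal likelihood contributes (σ²)^(−n/2) exp(−SS/(2σ²)), so the posterior is Inverse-Gamma(α + n/2, β + SS/2) = Inverse-Gamma(5.5, 70.96).
The mode of Inverse-Gamma(a, b) is b/(a+1) = 70.96/6.5 ≈ 10.917.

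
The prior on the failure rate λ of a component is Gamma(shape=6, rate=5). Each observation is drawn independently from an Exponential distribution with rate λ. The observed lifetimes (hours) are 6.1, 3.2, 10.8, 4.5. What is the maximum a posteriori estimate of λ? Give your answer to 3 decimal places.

The Exponential(rate=λ) likelihood is ∝ λ^n e^(−λΣtᵢ). Here n = 4 and Σtᵢ = 6.1 + 3.2 + 10.8 + 4.5 = 24.6.
Posterior ∝ λ^5e^(−5λ) · λ^4e^(−24.6λ) = λ^9e^(−29.6λ), i.e. Gamma(10, 29.6).
Mode = (a−1)/b = 9/29.6 ≈ 0.304.

λ̂_MAP = 0.304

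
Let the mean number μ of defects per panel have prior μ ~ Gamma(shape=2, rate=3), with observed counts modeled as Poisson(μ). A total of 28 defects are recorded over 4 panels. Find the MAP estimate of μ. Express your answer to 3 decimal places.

μ̂_MAP = 4.143

Σxᵢ = 28, n = 4.
Posterior ∝ μe^(−3μ) · μ^28e^(−4μ) = μ^29e^(−7μ), i.e. Gamma(shape=30, rate=7).
The mode of a Gamma(a, b) with a ≥ 1 (shape–rate) is (a−1)/b = 29/7 ≈ 4.143.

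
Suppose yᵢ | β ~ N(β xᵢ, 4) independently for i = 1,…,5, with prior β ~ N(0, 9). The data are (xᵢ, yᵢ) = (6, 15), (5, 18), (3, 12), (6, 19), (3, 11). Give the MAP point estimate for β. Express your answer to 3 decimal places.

log p(β | y) = −Σ(yᵢ − βxᵢ)²/(2·4) − β²/(2·9) + const.
Setting the derivative to zero: Σxᵢ(yᵢ − βxᵢ)/4 − β/9 = 0, so β = Σxᵢyᵢ / (Σxᵢ² + σ²/τ²).
Σxᵢyᵢ = 6·15 + 5·18 + 3·12 + 6·19 + 3·11 = 363; Σxᵢ² = 115; σ²/τ² = 4/9.
β̂_MAP = 363 / (115 + 4/9) = 363/(1039/9) = 3267/1039 ≈ 3.144.

β̂_MAP = 3.144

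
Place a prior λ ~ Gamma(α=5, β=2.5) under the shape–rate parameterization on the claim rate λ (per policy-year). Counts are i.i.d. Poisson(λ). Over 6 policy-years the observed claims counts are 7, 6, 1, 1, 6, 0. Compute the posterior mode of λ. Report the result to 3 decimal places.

Σxᵢ = 7+6+1+1+6+0 = 21, with n = 6.
Posterior ∝ λ^4e^(−2.5λ) · λ^21e^(−6λ) = λ^25e^(−8.5λ), i.e. Gamma(shape=26, rate=8.5).
The mode of a Gamma(a, b) with a ≥ 1 (shape–rate) is (a−1)/b = 25/8.5 ≈ 2.941.

λ̂_MAP = 2.941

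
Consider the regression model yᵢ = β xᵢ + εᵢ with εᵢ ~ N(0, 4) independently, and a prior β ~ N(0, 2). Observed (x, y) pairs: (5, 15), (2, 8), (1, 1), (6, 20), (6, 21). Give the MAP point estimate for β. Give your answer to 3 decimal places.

log p(β | y) = −Σ(yᵢ − βxᵢ)²/(2·4) − β²/(2·2) + const.
Setting the derivative to zero: Σxᵢ(yᵢ − βxᵢ)/4 − β/2 = 0, so β = Σxᵢyᵢ / (Σxᵢ² + σ²/τ²).
Σxᵢyᵢ = 5·15 + 2·8 + 1·1 + 6·20 + 6·21 = 338; Σxᵢ² = 102; σ²/τ² = 2.
β̂_MAP = 338 / (102 + 2) = 338/104 ≈ 3.250.

β̂_MAP = 3.250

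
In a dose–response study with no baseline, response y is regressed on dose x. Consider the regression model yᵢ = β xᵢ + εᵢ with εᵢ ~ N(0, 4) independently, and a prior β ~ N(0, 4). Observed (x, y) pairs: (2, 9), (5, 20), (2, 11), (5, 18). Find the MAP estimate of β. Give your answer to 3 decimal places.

log p(β | y) = −Σ(yᵢ − βxᵢ)²/(2·4) − β²/(2·4) + const.
Setting the derivative to zero: Σxᵢ(yᵢ − βxᵢ)/4 − β/4 = 0, so β = Σxᵢyᵢ / (Σxᵢ² + σ²/τ²).
Σxᵢyᵢ = 2·9 + 5·20 + 2·11 + 5·18 = 230; Σxᵢ² = 58; σ²/τ² = 1.
β̂_MAP = 230 / (58 + 1) = 230/59 ≈ 3.898.

β̂_MAP = 3.898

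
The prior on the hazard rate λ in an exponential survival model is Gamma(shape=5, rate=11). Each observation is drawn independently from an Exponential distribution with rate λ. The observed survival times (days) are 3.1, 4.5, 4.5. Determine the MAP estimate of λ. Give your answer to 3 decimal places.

The Exponential(rate=λ) likelihood is ∝ λ^n e^(−λΣtᵢ). Here n = 3 and Σtᵢ = 3.1 + 4.5 + 4.5 = 12.1.
Posterior ∝ λ^4e^(−11λ) · λ^3e^(−12.1λ) = λ^7e^(−23.1λ), i.e. Gamma(8, 23.1).
Mode = (a−1)/b = 7/23.1 ≈ 0.303.

λ̂_MAP = 0.303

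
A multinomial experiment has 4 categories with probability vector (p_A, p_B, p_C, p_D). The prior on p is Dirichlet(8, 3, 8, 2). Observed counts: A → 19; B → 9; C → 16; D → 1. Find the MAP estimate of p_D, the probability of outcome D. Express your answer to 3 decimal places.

The posterior is Dirichlet(αᵢ + nᵢ) = Dirichlet(27, 12, 24, 3).
For a Dirichlet(a₁,…,a_K) with all aᵢ > 1, the mode has j-th component (aⱼ − 1)/(Σaᵢ − K).
Here Σaᵢ = 66 and K = 4, so p_D = (3 − 1)/(66 − 4) = 2/62 ≈ 0.032.

MAP estimate of p_D = 0.032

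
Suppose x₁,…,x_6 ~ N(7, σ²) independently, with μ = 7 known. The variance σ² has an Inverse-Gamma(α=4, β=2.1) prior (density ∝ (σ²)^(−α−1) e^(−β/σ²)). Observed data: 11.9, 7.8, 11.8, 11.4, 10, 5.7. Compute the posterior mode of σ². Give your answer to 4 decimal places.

σ̂²_MAP = 5.1213

Sum of squared deviations about the known mean: SS = (11.9−7)² + (7.8−7)² + (11.8−7)² + (11.4−7)² + (10−7)² + (5.7−7)² = 77.74.
The Normal likelihood contributes (σ²)^(−n/2) exp(−SS/(2σ²)), so the posterior is Inverse-Gamma(α + n/2, β + SS/2) = Inverse-Gamma(7, 40.97).
The mode of Inverse-Gamma(a, b) is b/(a+1) = 40.97/8 ≈ 5.1213.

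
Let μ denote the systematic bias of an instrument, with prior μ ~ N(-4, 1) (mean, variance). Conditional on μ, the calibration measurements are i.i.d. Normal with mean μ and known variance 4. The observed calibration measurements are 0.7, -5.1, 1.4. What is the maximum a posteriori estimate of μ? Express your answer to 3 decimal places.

μ̂_MAP = -2.714

n = 3; x̄ = (0.7 + (-5.1) + 1.4)/3 = -3/3 = -1.
For a Normal prior and Normal likelihood with known variance, the posterior is Normal; its mode equals its mean, the precision-weighted average.
Prior precision 1/σ₀² = 1/1 = 1; data precision n/σ² = 3/4 = 0.75.
μ̂ = (1·(-4) + 0.75·(-1)) / (1 + 0.75) = (-4.75)/1.75 = -19/7 ≈ -2.714.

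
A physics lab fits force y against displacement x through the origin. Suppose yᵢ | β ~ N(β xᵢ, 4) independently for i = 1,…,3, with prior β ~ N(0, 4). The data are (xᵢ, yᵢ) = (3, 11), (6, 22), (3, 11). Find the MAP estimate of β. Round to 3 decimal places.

log p(β | y) = −Σ(yᵢ − βxᵢ)²/(2·4) − β²/(2·4) + const.
Setting the derivative to zero: Σxᵢ(yᵢ − βxᵢ)/4 − β/4 = 0, so β = Σxᵢyᵢ / (Σxᵢ² + σ²/τ²).
Σxᵢyᵢ = 3·11 + 6·22 + 3·11 = 198; Σxᵢ² = 54; σ²/τ² = 1.
β̂_MAP = 198 / (54 + 1) = 198/55 ≈ 3.600.

β̂_MAP = 3.600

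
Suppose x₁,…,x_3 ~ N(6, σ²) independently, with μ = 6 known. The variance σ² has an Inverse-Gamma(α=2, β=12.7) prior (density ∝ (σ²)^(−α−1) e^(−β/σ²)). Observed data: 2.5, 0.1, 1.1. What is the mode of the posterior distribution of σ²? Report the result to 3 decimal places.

Sum of squared deviations about the known mean: SS = (2.5−6)² + (0.1−6)² + (1.1−6)² = 71.07.
The Normal likelihood contributes (σ²)^(−n/2) exp(−SS/(2σ²)), so the posterior is Inverse-Gamma(α + n/2, β + SS/2) = Inverse-Gamma(3.5, 48.235).
The mode of Inverse-Gamma(a, b) is b/(a+1) = 48.235/4.5 ≈ 10.719.

σ̂²_MAP = 10.719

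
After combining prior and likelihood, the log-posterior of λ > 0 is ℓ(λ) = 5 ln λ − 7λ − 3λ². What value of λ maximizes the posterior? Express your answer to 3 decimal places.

λ̂_MAP = 0.500

ℓ'(λ) = 5/λ − 7 − 6λ. Setting this to zero and multiplying by λ: 6λ² + 7λ − 5 = 0.
λ = (−7 + √(7² + 4·6·5)) / (2·6) = (−7 + √169) / 12 = (−7 + 13)/12 = 1/2.
ℓ''(λ) = −5/λ² − 6 < 0, confirming a maximum.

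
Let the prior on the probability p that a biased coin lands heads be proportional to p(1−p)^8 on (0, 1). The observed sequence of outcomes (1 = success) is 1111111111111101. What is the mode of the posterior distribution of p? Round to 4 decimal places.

p̂_MAP = 0.6400

The prior density ∝ p(1−p)^8 is the kernel of Beta(2, 9).
Data: 15 successes in 16 trials (from the sequence). The binomial likelihood contributes p^15(1−p)^1, so the posterior is Beta(2+15, 9+1) = Beta(17, 10).
For Beta(a, b) with a, b > 1 the mode is (a−1)/(a+b−2) = 16/25 ≈ 0.6400.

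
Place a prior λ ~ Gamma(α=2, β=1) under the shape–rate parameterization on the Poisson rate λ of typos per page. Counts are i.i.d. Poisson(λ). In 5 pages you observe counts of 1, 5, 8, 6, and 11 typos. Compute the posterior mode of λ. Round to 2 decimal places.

Σxᵢ = 1+5+8+6+11 = 31, with n = 5.
Posterior ∝ λe^(−1λ) · λ^31e^(−5λ) = λ^32e^(−6λ), i.e. Gamma(shape=33, rate=6).
The mode of a Gamma(a, b) with a ≥ 1 (shape–rate) is (a−1)/b = 32/6 ≈ 5.33.

λ̂_MAP = 5.33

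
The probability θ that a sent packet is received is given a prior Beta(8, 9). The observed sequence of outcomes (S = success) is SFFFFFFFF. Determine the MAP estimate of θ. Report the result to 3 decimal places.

Prior: Beta(8, 9).
Data: 1 success in 9 trials (from the sequence). The binomial likelihood contributes θ(1−θ)^8, so the posterior is Beta(8+1, 9+8) = Beta(9, 17).
For Beta(a, b) with a, b > 1 the mode is (a−1)/(a+b−2) = 8/24 ≈ 0.333.

θ̂_MAP = 0.333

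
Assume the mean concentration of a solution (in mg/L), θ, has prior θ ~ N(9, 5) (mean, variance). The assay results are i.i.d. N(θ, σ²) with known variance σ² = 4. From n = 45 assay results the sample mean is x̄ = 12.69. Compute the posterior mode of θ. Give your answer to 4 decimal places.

θ̂_MAP = 12.6255

n = 45, x̄ = 12.69.
For a Normal prior and Normal likelihood with known variance, the posterior is Normal; its mode equals its mean, the precision-weighted average.
Prior precision 1/σ₀² = 1/5 = 0.2; data precision n/σ² = 45/4 = 11.25.
θ̂ = (0.2·9 + 11.25·12.69) / (0.2 + 11.25) = 144.5625/11.45 = 11565/916 ≈ 12.6255.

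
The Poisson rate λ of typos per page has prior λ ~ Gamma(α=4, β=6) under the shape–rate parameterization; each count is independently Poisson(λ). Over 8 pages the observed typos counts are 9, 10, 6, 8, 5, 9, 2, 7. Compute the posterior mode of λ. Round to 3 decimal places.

λ̂_MAP = 4.214

Σxᵢ = 9+10+6+8+5+9+2+7 = 56, with n = 8.
Posterior ∝ λ^3e^(−6λ) · λ^56e^(−8λ) = λ^59e^(−14λ), i.e. Gamma(shape=60, rate=14).
The mode of a Gamma(a, b) with a ≥ 1 (shape–rate) is (a−1)/b = 59/14 ≈ 4.214.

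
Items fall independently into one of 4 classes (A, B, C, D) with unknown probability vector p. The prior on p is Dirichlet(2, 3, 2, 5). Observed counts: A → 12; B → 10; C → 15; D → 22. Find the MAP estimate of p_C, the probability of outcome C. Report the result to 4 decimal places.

The posterior is Dirichlet(αᵢ + nᵢ) = Dirichlet(14, 13, 17, 27).
For a Dirichlet(a₁,…,a_K) with all aᵢ > 1, the mode has j-th component (aⱼ − 1)/(Σaᵢ − K).
Here Σaᵢ = 71 and K = 4, so p_C = (17 − 1)/(71 − 4) = 16/67 ≈ 0.2388.

MAP estimate of p_C = 0.2388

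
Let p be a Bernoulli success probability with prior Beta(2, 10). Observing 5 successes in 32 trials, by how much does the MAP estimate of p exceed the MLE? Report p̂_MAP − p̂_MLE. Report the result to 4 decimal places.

Posterior is Beta(7, 37); MAP = (7−1)/(44−2) = 6/42 ≈ 0.14286.
MLE ignores the prior: p̂_MLE = k/n = 5/32 ≈ 0.15625.
Difference = 6/42 − 5/32 = -3/224 ≈ -0.0134.

MAP − MLE = -0.0134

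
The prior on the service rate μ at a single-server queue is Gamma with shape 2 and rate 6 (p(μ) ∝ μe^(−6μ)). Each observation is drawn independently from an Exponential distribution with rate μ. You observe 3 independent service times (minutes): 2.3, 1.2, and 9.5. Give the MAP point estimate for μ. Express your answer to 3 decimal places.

μ̂_MAP = 0.211

The Exponential(rate=μ) likelihood is ∝ μ^n e^(−μΣtᵢ). Here n = 3 and Σtᵢ = 2.3 + 1.2 + 9.5 = 13.
Posterior ∝ μe^(−6μ) · μ^3e^(−13μ) = μ^4e^(−19μ), i.e. Gamma(5, 19).
Mode = (a−1)/b = 4/19 ≈ 0.211.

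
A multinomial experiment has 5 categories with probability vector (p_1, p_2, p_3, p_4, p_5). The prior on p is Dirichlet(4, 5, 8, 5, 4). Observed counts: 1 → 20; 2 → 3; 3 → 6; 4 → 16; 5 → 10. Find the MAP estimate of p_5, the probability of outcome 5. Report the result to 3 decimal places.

MAP estimate: 0.171

The posterior is Dirichlet(αᵢ + nᵢ) = Dirichlet(24, 8, 14, 21, 14).
For a Dirichlet(a₁,…,a_K) with all aᵢ > 1, the mode has j-th component (aⱼ − 1)/(Σaᵢ − K).
Here Σaᵢ = 81 and K = 5, so p_5 = (14 − 1)/(81 − 5) = 13/76 ≈ 0.171.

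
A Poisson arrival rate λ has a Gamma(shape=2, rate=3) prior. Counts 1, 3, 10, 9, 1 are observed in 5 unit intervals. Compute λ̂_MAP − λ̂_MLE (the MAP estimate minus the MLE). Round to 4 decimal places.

MAP − MLE = -1.6750

Σxᵢ = 24. Posterior is Gamma(26, 8); MAP = (26−1)/8 = 25/8 ≈ 3.12500.
MLE = x̄ = 24/5 ≈ 4.80000.
Difference = 25/8 − 24/5 = -67/40 ≈ -1.6750.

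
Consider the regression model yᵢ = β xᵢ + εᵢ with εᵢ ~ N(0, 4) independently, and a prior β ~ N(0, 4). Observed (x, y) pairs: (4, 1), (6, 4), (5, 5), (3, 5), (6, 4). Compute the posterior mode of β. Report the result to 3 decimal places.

β̂_MAP = 0.748

log p(β | y) = −Σ(yᵢ − βxᵢ)²/(2·4) − β²/(2·4) + const.
Setting the derivative to zero: Σxᵢ(yᵢ − βxᵢ)/4 − β/4 = 0, so β = Σxᵢyᵢ / (Σxᵢ² + σ²/τ²).
Σxᵢyᵢ = 4·1 + 6·4 + 5·5 + 3·5 + 6·4 = 92; Σxᵢ² = 122; σ²/τ² = 1.
β̂_MAP = 92 / (122 + 1) = 92/123 ≈ 0.748.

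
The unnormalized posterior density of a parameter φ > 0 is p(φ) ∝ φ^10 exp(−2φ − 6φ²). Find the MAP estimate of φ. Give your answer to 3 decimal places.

ℓ'(φ) = 10/φ − 2 − 12φ. Setting this to zero and multiplying by φ: 12φ² + 2φ − 10 = 0.
φ = (−2 + √(2² + 4·12·10)) / (2·12) = (−2 + √484) / 24 = (−2 + 22)/24 = 5/6.
ℓ''(φ) = −10/φ² − 12 < 0, confirming a maximum.

φ̂_MAP = 0.833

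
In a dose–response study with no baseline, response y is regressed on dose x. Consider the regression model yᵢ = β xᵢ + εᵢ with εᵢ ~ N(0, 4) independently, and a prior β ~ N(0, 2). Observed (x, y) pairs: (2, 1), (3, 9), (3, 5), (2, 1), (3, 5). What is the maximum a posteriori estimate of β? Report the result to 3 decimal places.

log p(β | y) = −Σ(yᵢ − βxᵢ)²/(2·4) − β²/(2·2) + const.
Setting the derivative to zero: Σxᵢ(yᵢ − βxᵢ)/4 − β/2 = 0, so β = Σxᵢyᵢ / (Σxᵢ² + σ²/τ²).
Σxᵢyᵢ = 2·1 + 3·9 + 3·5 + 2·1 + 3·5 = 61; Σxᵢ² = 35; σ²/τ² = 2.
β̂_MAP = 61 / (35 + 2) = 61/37 ≈ 1.649.

β̂_MAP = 1.649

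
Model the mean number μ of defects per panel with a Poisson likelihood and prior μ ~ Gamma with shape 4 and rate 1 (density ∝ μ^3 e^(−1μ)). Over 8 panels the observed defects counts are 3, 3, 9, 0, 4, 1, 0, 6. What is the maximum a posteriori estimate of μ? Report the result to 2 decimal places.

Σxᵢ = 3+3+9+0+4+1+0+6 = 26, with n = 8.
Posterior ∝ μ^3e^(−1μ) · μ^26e^(−8μ) = μ^29e^(−9μ), i.e. Gamma(shape=30, rate=9).
The mode of a Gamma(a, b) with a ≥ 1 (shape–rate) is (a−1)/b = 29/9 ≈ 3.22.

μ̂_MAP = 3.22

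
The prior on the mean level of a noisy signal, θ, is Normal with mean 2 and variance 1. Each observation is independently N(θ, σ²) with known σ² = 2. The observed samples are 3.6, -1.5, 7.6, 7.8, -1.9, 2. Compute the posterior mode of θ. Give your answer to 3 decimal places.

θ̂_MAP = 2.700

n = 6; x̄ = (3.6 + (-1.5) + 7.6 + 7.8 + (-1.9) + 2)/6 = 17.6/6 = 44/15 ≈ 2.9333.
For a Normal prior and Normal likelihood with known variance, the posterior is Normal; its mode equals its mean, the precision-weighted average.
Prior precision 1/σ₀² = 1/1 = 1; data precision n/σ² = 6/2 = 3.
θ̂ = (1·2 + 3·(44/15)) / (1 + 3) = 10.8/4 = 2.700.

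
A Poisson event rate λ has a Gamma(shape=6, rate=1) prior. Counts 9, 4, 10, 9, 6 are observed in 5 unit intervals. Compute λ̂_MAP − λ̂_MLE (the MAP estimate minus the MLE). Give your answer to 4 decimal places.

MAP − MLE = -0.4333

Σxᵢ = 38. Posterior is Gamma(44, 6); MAP = (44−1)/6 = 43/6 ≈ 7.16667.
MLE = x̄ = 38/5 ≈ 7.60000.
Difference = 43/6 − 38/5 = -13/30 ≈ -0.4333.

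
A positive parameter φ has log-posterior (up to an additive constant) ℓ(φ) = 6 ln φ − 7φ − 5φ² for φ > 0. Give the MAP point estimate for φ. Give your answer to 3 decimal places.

φ̂_MAP = 0.500

ℓ'(φ) = 6/φ − 7 − 10φ. Setting this to zero and multiplying by φ: 10φ² + 7φ − 6 = 0.
φ = (−7 + √(7² + 4·10·6)) / (2·10) = (−7 + √289) / 20 = (−7 + 17)/20 = 1/2.
ℓ''(φ) = −6/φ² − 10 < 0, confirming a maximum.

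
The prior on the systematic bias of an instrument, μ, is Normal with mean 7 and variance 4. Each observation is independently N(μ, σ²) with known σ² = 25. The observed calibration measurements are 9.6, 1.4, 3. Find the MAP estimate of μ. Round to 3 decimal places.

μ̂_MAP = 6.243

n = 3; x̄ = (9.6 + 1.4 + 3)/3 = 14/3 = 14/3 ≈ 4.6667.
For a Normal prior and Normal likelihood with known variance, the posterior is Normal; its mode equals its mean, the precision-weighted average.
Prior precision 1/σ₀² = 1/4 = 0.25; data precision n/σ² = 3/25 = 0.12.
μ̂ = (0.25·7 + 0.12·(14/3)) / (0.25 + 0.12) = 2.31/0.37 = 231/37 ≈ 6.243.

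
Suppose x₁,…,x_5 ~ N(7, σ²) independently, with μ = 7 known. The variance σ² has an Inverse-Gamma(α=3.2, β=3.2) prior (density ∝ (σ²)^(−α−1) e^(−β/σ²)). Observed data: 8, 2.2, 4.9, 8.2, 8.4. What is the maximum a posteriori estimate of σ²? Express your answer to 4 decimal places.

σ̂²_MAP = 2.8545

Sum of squared deviations about the known mean: SS = (8−7)² + (2.2−7)² + (4.9−7)² + (8.2−7)² + (8.4−7)² = 31.85.
The Normal likelihood contributes (σ²)^(−n/2) exp(−SS/(2σ²)), so the posterior is Inverse-Gamma(α + n/2, β + SS/2) = Inverse-Gamma(5.7, 19.125).
The mode of Inverse-Gamma(a, b) is b/(a+1) = 19.125/6.7 ≈ 2.8545.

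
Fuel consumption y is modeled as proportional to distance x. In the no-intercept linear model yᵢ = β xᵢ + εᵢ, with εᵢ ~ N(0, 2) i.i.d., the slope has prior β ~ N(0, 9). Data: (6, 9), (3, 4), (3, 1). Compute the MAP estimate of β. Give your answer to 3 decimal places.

log p(β | y) = −Σ(yᵢ − βxᵢ)²/(2·2) − β²/(2·9) + const.
Setting the derivative to zero: Σxᵢ(yᵢ − βxᵢ)/2 − β/9 = 0, so β = Σxᵢyᵢ / (Σxᵢ² + σ²/τ²).
Σxᵢyᵢ = 6·9 + 3·4 + 3·1 = 69; Σxᵢ² = 54; σ²/τ² = 2/9.
β̂_MAP = 69 / (54 + 2/9) = 69/(488/9) = 621/488 ≈ 1.273.

β̂_MAP = 1.273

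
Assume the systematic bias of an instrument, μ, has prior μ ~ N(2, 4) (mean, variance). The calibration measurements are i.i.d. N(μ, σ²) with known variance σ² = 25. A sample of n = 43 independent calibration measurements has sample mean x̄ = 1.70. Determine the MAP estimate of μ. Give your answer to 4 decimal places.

n = 43, x̄ = 1.70.
For a Normal prior and Normal likelihood with known variance, the posterior is Normal; its mode equals its mean, the precision-weighted average.
Prior precision 1/σ₀² = 1/4 = 0.25; data precision n/σ² = 43/25 = 1.72.
μ̂ = (0.25·2 + 1.72·1.7) / (0.25 + 1.72) = 3.424/1.97 = 1712/985 ≈ 1.7381.

μ̂_MAP = 1.7381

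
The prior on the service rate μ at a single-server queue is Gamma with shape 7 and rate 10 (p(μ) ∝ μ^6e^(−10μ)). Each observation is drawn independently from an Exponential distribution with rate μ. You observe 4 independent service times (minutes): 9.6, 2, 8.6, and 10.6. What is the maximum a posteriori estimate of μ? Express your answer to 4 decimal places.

The Exponential(rate=μ) likelihood is ∝ μ^n e^(−μΣtᵢ). Here n = 4 and Σtᵢ = 9.6 + 2 + 8.6 + 10.6 = 30.8.
Posterior ∝ μ^6e^(−10μ) · μ^4e^(−30.8μ) = μ^10e^(−40.8μ), i.e. Gamma(11, 40.8).
Mode = (a−1)/b = 10/40.8 ≈ 0.2451.

μ̂_MAP = 0.2451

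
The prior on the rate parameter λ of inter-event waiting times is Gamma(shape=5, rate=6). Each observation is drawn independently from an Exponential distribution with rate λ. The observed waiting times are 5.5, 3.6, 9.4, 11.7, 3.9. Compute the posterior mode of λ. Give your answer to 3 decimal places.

The Exponential(rate=λ) likelihood is ∝ λ^n e^(−λΣtᵢ). Here n = 5 and Σtᵢ = 5.5 + 3.6 + 9.4 + 11.7 + 3.9 = 34.1.
Posterior ∝ λ^4e^(−6λ) · λ^5e^(−34.1λ) = λ^9e^(−40.1λ), i.e. Gamma(10, 40.1).
Mode = (a−1)/b = 9/40.1 ≈ 0.224.

λ̂_MAP = 0.224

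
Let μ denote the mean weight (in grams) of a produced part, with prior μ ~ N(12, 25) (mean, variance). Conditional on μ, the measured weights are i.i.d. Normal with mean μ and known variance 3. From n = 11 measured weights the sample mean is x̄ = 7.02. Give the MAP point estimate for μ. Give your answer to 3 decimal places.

μ̂_MAP = 7.074

n = 11, x̄ = 7.02.
For a Normal prior and Normal likelihood with known variance, the posterior is Normal; its mode equals its mean, the precision-weighted average.
Prior precision 1/σ₀² = 1/25 = 0.04; data precision n/σ² = 11/3.
μ̂ = (0.04·12 + (11/3)·7.02) / (0.04 + 11/3) = 26.22/(278/75) = 3933/556 ≈ 7.074.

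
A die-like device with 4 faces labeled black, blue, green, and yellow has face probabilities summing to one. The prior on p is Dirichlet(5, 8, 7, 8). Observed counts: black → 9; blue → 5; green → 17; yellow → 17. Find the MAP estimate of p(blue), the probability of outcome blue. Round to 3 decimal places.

MAP estimate of p(blue) = 0.167

The posterior is Dirichlet(αᵢ + nᵢ) = Dirichlet(14, 13, 24, 25).
For a Dirichlet(a₁,…,a_K) with all aᵢ > 1, the mode has j-th component (aⱼ − 1)/(Σaᵢ − K).
Here Σaᵢ = 76 and K = 4, so p(blue) = (13 − 1)/(76 − 4) = 12/72 ≈ 0.167.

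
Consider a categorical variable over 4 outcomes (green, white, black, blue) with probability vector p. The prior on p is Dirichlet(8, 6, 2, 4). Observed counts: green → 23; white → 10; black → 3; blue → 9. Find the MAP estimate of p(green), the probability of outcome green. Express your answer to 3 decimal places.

MAP estimate of p(green) = 0.492

The posterior is Dirichlet(αᵢ + nᵢ) = Dirichlet(31, 16, 5, 13).
For a Dirichlet(a₁,…,a_K) with all aᵢ > 1, the mode has j-th component (aⱼ − 1)/(Σaᵢ − K).
Here Σaᵢ = 65 and K = 4, so p(green) = (31 − 1)/(65 − 4) = 30/61 ≈ 0.492.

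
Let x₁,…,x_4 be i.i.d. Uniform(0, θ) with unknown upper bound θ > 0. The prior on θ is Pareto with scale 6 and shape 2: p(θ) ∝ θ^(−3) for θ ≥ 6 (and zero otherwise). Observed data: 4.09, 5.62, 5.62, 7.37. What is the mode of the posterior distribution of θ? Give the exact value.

The Uniform(0, θ) likelihood is θ^(−n) for θ ≥ max(xᵢ), zero otherwise. Here max(xᵢ) = 7.37.
Posterior ∝ θ^(−3) · θ^(−4) = θ^(−7) on θ ≥ max(6, 7.37) = 7.37.
This density is strictly decreasing in θ, so the posterior mode lies at the lower boundary of the support.

θ̂_MAP = 7.37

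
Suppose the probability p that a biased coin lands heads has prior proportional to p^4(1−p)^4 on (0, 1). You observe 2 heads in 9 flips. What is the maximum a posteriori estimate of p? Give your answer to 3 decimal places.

The prior density ∝ p^4(1−p)^4 is the kernel of Beta(5, 5).
Data: 2 successes in 9 trials. The binomial likelihood contributes p^2(1−p)^7, so the posterior is Beta(5+2, 5+7) = Beta(7, 12).
For Beta(a, b) with a, b > 1 the mode is (a−1)/(a+b−2) = 6/17 ≈ 0.353.

p̂_MAP = 0.353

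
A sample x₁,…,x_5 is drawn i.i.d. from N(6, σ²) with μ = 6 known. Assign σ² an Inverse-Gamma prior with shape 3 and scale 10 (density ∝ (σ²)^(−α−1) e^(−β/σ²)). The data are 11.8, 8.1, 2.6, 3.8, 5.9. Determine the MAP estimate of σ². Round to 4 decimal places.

Sum of squared deviations about the known mean: SS = (11.8−6)² + (8.1−6)² + (2.6−6)² + (3.8−6)² + (5.9−6)² = 54.46.
The Normal likelihood contributes (σ²)^(−n/2) exp(−SS/(2σ²)), so the posterior is Inverse-Gamma(α + n/2, β + SS/2) = Inverse-Gamma(5.5, 37.23).
The mode of Inverse-Gamma(a, b) is b/(a+1) = 37.23/6.5 ≈ 5.7277.

σ̂²_MAP = 5.7277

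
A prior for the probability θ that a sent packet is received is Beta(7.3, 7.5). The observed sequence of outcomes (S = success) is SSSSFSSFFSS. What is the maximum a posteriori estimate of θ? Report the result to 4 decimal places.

Prior: Beta(7.3, 7.5).
Data: 8 successes in 11 trials (from the sequence). The binomial likelihood contributes θ^8(1−θ)^3, so the posterior is Beta(7.3+8, 7.5+3) = Beta(15.3, 10.5).
For Beta(a, b) with a, b > 1 the mode is (a−1)/(a+b−2) = 14.3/23.8 ≈ 0.6008.

θ̂_MAP = 0.6008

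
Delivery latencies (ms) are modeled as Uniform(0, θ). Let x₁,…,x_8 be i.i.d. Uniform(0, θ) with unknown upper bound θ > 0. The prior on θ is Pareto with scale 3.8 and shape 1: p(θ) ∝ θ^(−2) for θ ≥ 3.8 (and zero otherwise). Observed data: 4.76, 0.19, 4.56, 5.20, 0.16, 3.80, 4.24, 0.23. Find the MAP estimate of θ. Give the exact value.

The Uniform(0, θ) likelihood is θ^(−n) for θ ≥ max(xᵢ), zero otherwise. Here max(xᵢ) = 5.20.
Posterior ∝ θ^(−2) · θ^(−8) = θ^(−10) on θ ≥ max(3.8, 5.20) = 5.20.
This density is strictly decreasing in θ, so the posterior mode lies at the lower boundary of the support.

θ̂_MAP = 5.20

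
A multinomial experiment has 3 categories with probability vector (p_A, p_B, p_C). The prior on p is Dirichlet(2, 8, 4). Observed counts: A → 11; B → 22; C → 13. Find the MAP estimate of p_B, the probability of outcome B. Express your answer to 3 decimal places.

MAP estimate of p_B = 0.509

The posterior is Dirichlet(αᵢ + nᵢ) = Dirichlet(13, 30, 17).
For a Dirichlet(a₁,…,a_K) with all aᵢ > 1, the mode has j-th component (aⱼ − 1)/(Σaᵢ − K).
Here Σaᵢ = 60 and K = 3, so p_B = (30 − 1)/(60 − 3) = 29/57 ≈ 0.509.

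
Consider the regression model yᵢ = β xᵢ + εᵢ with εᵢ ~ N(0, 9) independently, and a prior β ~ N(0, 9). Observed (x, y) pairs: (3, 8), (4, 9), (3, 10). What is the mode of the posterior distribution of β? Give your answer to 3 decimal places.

β̂_MAP = 2.571

log p(β | y) = −Σ(yᵢ − βxᵢ)²/(2·9) − β²/(2·9) + const.
Setting the derivative to zero: Σxᵢ(yᵢ − βxᵢ)/9 − β/9 = 0, so β = Σxᵢyᵢ / (Σxᵢ² + σ²/τ²).
Σxᵢyᵢ = 3·8 + 4·9 + 3·10 = 90; Σxᵢ² = 34; σ²/τ² = 1.
β̂_MAP = 90 / (34 + 1) = 90/35 ≈ 2.571.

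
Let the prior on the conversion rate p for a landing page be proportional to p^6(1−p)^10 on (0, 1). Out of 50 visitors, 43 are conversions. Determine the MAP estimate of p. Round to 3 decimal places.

p̂_MAP = 0.742

The prior density ∝ p^6(1−p)^10 is the kernel of Beta(7, 11).
Data: 43 successes in 50 trials. The binomial likelihood contributes p^43(1−p)^7, so the posterior is Beta(7+43, 11+7) = Beta(50, 18).
For Beta(a, b) with a, b > 1 the mode is (a−1)/(a+b−2) = 49/66 ≈ 0.742.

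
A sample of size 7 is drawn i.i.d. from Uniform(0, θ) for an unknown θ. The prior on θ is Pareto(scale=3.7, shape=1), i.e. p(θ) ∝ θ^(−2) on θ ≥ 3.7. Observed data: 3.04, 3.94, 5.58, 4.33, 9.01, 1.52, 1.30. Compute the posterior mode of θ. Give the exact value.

θ̂_MAP = 9.01

The Uniform(0, θ) likelihood is θ^(−n) for θ ≥ max(xᵢ), zero otherwise. Here max(xᵢ) = 9.01.
Posterior ∝ θ^(−2) · θ^(−7) = θ^(−9) on θ ≥ max(3.7, 9.01) = 9.01.
This density is strictly decreasing in θ, so the posterior mode lies at the lower boundary of the support.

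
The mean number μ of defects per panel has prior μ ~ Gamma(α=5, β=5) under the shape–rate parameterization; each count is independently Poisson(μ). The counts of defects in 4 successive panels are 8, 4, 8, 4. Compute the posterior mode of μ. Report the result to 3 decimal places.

Σxᵢ = 8+4+8+4 = 24, with n = 4.
Posterior ∝ μ^4e^(−5μ) · μ^24e^(−4μ) = μ^28e^(−9μ), i.e. Gamma(shape=29, rate=9).
The mode of a Gamma(a, b) with a ≥ 1 (shape–rate) is (a−1)/b = 28/9 ≈ 3.111.

μ̂_MAP = 3.111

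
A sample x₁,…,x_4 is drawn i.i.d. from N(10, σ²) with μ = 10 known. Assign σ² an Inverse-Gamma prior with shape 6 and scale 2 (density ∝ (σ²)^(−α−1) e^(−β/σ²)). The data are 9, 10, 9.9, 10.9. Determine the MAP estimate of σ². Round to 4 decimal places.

σ̂²_MAP = 0.3233

Sum of squared deviations about the known mean: SS = (9−10)² + (10−10)² + (9.9−10)² + (10.9−10)² = 1.82.
The Normal likelihood contributes (σ²)^(−n/2) exp(−SS/(2σ²)), so the posterior is Inverse-Gamma(α + n/2, β + SS/2) = Inverse-Gamma(8, 2.91).
The mode of Inverse-Gamma(a, b) is b/(a+1) = 2.91/9 ≈ 0.3233.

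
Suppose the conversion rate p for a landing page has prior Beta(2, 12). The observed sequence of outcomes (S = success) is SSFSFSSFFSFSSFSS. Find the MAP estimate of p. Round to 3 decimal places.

p̂_MAP = 0.393

Prior: Beta(2, 12).
Data: 10 successes in 16 trials (from the sequence). The binomial likelihood contributes p^10(1−p)^6, so the posterior is Beta(2+10, 12+6) = Beta(12, 18).
For Beta(a, b) with a, b > 1 the mode is (a−1)/(a+b−2) = 11/28 ≈ 0.393.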